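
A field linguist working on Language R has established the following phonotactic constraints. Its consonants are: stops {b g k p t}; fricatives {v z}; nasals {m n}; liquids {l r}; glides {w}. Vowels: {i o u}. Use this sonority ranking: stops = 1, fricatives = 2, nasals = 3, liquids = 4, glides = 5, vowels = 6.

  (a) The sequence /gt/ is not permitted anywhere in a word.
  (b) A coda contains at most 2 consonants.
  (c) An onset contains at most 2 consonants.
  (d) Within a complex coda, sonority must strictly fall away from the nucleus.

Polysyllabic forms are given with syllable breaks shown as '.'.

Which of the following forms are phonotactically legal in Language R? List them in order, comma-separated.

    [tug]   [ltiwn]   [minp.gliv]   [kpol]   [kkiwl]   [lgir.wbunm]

[tug] — σ1 onset /t/, coda /g/ ok → phonotactically legal
[ltiwn] — σ1 onset /lt/ (2C), coda /wn/ (5→3 falls) ok → phonotactically legal
[minp.gliv] — σ1 onset /m/, coda /np/ (3→1 falls) ok; σ2 onset /gl/ (2C), coda /v/ ok → phonotactically legal
[kpol] — σ1 onset /kp/ (2C), coda /l/ ok → phonotactically legal
[kkiwl] — σ1 onset /kk/ (2C), coda /wl/ (5→4 falls) ok → phonotactically legal
[lgir.wbunm] — violates constraint (d): syllable 2 coda /nm/: /n/ (nasal, 3) → /m/ (nasal, 3) does not fall → phonotactically illegal

[tug], [ltiwn], [minp.gliv], [kpol], [kkiwl]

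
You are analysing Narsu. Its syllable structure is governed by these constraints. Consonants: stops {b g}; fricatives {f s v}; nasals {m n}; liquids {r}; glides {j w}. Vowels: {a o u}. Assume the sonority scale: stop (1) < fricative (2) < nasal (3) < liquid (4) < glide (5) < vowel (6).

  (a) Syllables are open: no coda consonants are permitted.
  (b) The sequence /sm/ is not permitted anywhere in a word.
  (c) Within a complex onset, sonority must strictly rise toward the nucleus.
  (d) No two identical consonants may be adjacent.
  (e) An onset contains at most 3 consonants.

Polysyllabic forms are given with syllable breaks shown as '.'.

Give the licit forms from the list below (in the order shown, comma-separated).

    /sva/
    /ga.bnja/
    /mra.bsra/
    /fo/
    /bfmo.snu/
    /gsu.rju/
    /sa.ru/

/sva/ — violates constraint (c): syllable 1 onset /sv/: /s/ (fricative, 2) → /v/ (fricative, 2) does not rise → illicit
/ga.bnja/ — σ1 onset /g/, coda /∅/ ok; σ2 onset /bnj/ (1→3→5 rises), coda /∅/ ok → licit
/mra.bsra/ — σ1 onset /mr/ (3→4 rises), coda /∅/ ok; σ2 onset /bsr/ (1→2→4 rises), coda /∅/ ok → licit
/fo/ — σ1 onset /f/, coda /∅/ ok → licit
/bfmo.snu/ — σ1 onset /bfm/ (1→2→3 rises), coda /∅/ ok; σ2 onset /sn/ (2→3 rises), coda /∅/ ok → licit
/gsu.rju/ — σ1 onset /gs/ (1→2 rises), coda /∅/ ok; σ2 onset /rj/ (4→5 rises), coda /∅/ ok → licit
/sa.ru/ — σ1 onset /s/, coda /∅/ ok; σ2 onset /r/, coda /∅/ ok → licit

/ga.bnja/, /mra.bsra/, /fo/, /bfmo.snu/, /gsu.rju/, /sa.ru/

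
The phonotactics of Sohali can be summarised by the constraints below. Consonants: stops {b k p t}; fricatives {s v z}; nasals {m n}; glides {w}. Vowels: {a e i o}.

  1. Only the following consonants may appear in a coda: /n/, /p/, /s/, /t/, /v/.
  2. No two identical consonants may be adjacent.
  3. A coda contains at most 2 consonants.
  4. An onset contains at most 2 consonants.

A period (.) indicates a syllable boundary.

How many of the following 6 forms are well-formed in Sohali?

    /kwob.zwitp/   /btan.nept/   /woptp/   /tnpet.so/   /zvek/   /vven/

/kwob.zwitp/ — violates constraint 1: syllable 1 coda contains /b/, which is not a licensed coda consonant → ill-formed
/btan.nept/ — violates constraint 2: adjacent identical consonants /nn/ → ill-formed
/woptp/ — violates constraint 3: syllable 1 coda /ptp/ has 3 consonants (> 2) → ill-formed
/tnpet.so/ — violates constraint 4: syllable 1 onset /tnp/ has 3 consonants (> 2) → ill-formed
/zvek/ — violates constraint 1: syllable 1 coda contains /k/, which is not a licensed coda consonant → ill-formed
/vven/ — violates constraint 2: adjacent identical consonants /vv/ → ill-formed
No form is well-formed → 0.

0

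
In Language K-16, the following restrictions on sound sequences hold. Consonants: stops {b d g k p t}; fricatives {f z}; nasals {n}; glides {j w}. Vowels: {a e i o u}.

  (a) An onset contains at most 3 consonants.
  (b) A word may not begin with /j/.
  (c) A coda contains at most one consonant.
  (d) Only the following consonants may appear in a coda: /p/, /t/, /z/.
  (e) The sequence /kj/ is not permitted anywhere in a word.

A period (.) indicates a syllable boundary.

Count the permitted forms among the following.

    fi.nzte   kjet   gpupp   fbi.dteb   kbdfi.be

1

fi.nzte — σ1 onset /f/, coda /∅/ ok; σ2 onset /nzt/ (3C), coda /∅/ ok → permitted
kjet — violates constraint (e): contains banned sequence /kj/ → not permitted
gpupp — violates constraint (c): syllable 1 coda /pp/ has 2 consonants (> 1) → not permitted
fbi.dteb — violates constraint (d): syllable 2 coda contains /b/, which is not a licensed coda consonant → not permitted
kbdfi.be — violates constraint (a): syllable 1 onset /kbdf/ has 4 consonants (> 3) → not permitted
Permitted: fi.nzte → 1.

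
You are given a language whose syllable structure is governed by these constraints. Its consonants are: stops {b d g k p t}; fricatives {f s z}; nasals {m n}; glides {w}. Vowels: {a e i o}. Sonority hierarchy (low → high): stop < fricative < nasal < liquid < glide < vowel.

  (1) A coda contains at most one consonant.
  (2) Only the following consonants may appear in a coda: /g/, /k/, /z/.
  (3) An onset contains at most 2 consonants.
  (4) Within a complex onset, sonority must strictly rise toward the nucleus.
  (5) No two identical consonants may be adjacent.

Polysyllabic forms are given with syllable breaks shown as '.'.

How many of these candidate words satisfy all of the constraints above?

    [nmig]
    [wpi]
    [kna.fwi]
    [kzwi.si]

[nmig] — violates constraint 4: syllable 1 onset /nm/: /n/ (nasal, 3) → /m/ (nasal, 3) does not rise → illicit
[wpi] — violates constraint 4: syllable 1 onset /wp/: /w/ (glide, 5) → /p/ (stop, 1) does not rise → illicit
[kna.fwi] — σ1 onset /kn/ (1→3 rises), coda /∅/ ok; σ2 onset /fw/ (2→5 rises), coda /∅/ ok → licit
[kzwi.si] — violates constraint 3: syllable 1 onset /kzw/ has 3 consonants (> 2) → illicit
Licit: [kna.fwi] → 1.

1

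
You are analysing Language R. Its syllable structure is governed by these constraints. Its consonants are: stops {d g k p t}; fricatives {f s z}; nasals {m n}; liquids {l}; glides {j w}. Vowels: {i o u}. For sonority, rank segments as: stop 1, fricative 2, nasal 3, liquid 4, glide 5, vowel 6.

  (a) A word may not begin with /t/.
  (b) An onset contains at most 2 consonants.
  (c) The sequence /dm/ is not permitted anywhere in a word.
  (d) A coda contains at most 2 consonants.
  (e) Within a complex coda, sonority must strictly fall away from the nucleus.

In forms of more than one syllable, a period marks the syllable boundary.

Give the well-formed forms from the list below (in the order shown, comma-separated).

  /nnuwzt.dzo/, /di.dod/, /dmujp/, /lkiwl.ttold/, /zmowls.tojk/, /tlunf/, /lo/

/di.dod/, /lkiwl.ttold/, /lo/

/nnuwzt.dzo/ — violates constraint (d): syllable 1 coda /wzt/ has 3 consonants (> 2) → ill-formed
/di.dod/ — σ1 onset /d/, coda /∅/ ok; σ2 onset /d/, coda /d/ ok → well-formed
/dmujp/ — violates constraint (c): contains banned sequence /dm/ → ill-formed
/lkiwl.ttold/ — σ1 onset /lk/ (2C), coda /wl/ (5→4 falls) ok; σ2 onset /tt/ (2C), coda /ld/ (4→1 falls) ok → well-formed
/zmowls.tojk/ — violates constraint (d): syllable 1 coda /wls/ has 3 consonants (> 2) → ill-formed
/tlunf/ — violates constraint (a): word begins with /t/ → ill-formed
/lo/ — σ1 onset /l/, coda /∅/ ok → well-formed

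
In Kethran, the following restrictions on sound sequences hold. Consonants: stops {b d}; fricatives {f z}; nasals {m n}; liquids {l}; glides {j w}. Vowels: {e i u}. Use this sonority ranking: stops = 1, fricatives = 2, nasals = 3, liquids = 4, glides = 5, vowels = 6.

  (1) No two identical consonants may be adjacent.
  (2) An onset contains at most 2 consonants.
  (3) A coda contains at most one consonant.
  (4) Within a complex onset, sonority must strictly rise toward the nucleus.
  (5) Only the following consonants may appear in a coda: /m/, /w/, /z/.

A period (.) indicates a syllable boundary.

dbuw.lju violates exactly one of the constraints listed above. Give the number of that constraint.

dbuw.lju: syllable 1 onset /db/: /d/ (stop, 1) → /b/ (stop, 1) does not rise.
This is a violation of constraint 4: "Within a complex onset, sonority must strictly rise toward the nucleus."
The remaining constraints (1, 2, 3, 5) are satisfied.

4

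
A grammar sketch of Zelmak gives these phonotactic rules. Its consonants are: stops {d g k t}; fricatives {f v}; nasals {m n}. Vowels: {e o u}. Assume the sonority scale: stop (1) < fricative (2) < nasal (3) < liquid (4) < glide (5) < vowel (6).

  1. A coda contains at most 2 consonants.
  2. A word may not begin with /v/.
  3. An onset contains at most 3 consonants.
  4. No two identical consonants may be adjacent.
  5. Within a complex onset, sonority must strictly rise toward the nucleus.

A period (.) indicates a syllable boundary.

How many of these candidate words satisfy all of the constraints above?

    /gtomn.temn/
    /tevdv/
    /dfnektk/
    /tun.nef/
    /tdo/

0

/gtomn.temn/ — violates constraint 5: syllable 1 onset /gt/: /g/ (stop, 1) → /t/ (stop, 1) does not rise → illicit
/tevdv/ — violates constraint 1: syllable 1 coda /vdv/ has 3 consonants (> 2) → illicit
/dfnektk/ — violates constraint 1: syllable 1 coda /ktk/ has 3 consonants (> 2) → illicit
/tun.nef/ — violates constraint 4: adjacent identical consonants /nn/ → illicit
/tdo/ — violates constraint 5: syllable 1 onset /td/: /t/ (stop, 1) → /d/ (stop, 1) does not rise → illicit
No form is licit → 0.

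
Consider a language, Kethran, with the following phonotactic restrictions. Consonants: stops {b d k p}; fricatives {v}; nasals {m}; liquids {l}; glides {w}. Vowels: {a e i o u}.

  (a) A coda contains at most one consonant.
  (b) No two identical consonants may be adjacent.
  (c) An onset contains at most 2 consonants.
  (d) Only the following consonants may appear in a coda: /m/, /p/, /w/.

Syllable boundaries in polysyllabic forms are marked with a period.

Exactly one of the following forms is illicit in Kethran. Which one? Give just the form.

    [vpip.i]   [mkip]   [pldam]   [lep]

[vpip.i] — σ1 onset /vp/ (2C), coda /p/ ok; σ2 onset /∅/, coda /∅/ ok → licit
[mkip] — σ1 onset /mk/ (2C), coda /p/ ok → licit
[pldam] — violates constraint (c): syllable 1 onset /pld/ has 3 consonants (> 2) → illicit
[lep] — σ1 onset /l/, coda /p/ ok → licit

[pldam]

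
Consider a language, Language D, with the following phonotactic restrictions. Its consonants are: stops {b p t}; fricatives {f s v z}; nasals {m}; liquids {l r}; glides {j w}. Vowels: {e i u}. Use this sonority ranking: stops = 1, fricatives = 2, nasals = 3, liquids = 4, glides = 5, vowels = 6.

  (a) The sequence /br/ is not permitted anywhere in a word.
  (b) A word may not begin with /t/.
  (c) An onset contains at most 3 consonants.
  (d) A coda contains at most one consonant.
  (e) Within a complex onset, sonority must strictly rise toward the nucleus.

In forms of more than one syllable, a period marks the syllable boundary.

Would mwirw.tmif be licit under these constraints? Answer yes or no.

no

mwirw.tmif — violates constraint (d): syllable 1 coda /rw/ has 2 consonants (> 1) → illicit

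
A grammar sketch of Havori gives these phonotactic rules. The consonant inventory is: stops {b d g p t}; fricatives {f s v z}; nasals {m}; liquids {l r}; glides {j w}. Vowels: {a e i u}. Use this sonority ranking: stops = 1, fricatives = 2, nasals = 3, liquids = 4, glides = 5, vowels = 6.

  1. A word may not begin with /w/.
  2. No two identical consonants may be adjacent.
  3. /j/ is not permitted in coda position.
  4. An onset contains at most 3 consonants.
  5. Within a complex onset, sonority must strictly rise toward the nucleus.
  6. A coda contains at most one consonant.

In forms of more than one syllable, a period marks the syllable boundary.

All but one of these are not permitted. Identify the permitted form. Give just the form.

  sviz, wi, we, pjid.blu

pjid.blu

sviz — violates constraint 5: syllable 1 onset /sv/: /s/ (fricative, 2) → /v/ (fricative, 2) does not rise → not permitted
wi — violates constraint 1: word begins with /w/ → not permitted
we — violates constraint 1: word begins with /w/ → not permitted
pjid.blu — σ1 onset /pj/ (1→5 rises), coda /d/ ok; σ2 onset /bl/ (1→4 rises), coda /∅/ ok → permitted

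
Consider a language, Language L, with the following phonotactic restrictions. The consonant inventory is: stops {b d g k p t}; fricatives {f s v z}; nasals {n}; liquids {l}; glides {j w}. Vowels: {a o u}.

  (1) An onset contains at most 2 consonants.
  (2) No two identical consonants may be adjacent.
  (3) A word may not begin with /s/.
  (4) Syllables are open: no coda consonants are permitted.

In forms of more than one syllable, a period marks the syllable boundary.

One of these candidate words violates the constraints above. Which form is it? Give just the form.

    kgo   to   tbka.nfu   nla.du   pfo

kgo — σ1 onset /kg/ (2C), coda /∅/ ok → phonotactically legal
to — σ1 onset /t/, coda /∅/ ok → phonotactically legal
tbka.nfu — violates constraint 1: syllable 1 onset /tbk/ has 3 consonants (> 2) → phonotactically illegal
nla.du — σ1 onset /nl/ (2C), coda /∅/ ok; σ2 onset /d/, coda /∅/ ok → phonotactically legal
pfo — σ1 onset /pf/ (2C), coda /∅/ ok → phonotactically legal

tbka.nfu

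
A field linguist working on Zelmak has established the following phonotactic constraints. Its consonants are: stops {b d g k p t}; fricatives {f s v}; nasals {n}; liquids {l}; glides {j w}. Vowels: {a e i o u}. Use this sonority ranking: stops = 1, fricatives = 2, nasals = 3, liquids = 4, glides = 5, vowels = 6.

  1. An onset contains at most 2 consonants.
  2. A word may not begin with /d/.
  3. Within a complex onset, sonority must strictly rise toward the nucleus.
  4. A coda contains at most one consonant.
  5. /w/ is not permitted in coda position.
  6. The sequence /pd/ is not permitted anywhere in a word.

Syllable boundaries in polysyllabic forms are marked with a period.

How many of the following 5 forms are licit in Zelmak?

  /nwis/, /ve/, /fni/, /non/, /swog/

5

/nwis/ — σ1 onset /nw/ (3→5 rises), coda /s/ ok → licit
/ve/ — σ1 onset /v/, coda /∅/ ok → licit
/fni/ — σ1 onset /fn/ (2→3 rises), coda /∅/ ok → licit
/non/ — σ1 onset /n/, coda /n/ ok → licit
/swog/ — σ1 onset /sw/ (2→5 rises), coda /g/ ok → licit
Licit: /nwis/, /ve/, /fni/, /non/, /swog/ → 5.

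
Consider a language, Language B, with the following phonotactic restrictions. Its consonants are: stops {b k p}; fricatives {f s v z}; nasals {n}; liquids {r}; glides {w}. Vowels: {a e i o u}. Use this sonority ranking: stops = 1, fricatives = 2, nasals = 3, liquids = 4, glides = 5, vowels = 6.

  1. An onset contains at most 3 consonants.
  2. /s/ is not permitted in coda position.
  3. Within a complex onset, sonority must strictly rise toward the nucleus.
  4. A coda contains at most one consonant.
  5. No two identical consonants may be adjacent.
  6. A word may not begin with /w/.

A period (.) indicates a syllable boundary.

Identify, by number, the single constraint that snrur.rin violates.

snrur.rin: adjacent identical consonants /rr/.
This is a violation of constraint 5: "No two identical consonants may be adjacent."
The remaining constraints (1, 2, 3, 4, 6) are satisfied.

5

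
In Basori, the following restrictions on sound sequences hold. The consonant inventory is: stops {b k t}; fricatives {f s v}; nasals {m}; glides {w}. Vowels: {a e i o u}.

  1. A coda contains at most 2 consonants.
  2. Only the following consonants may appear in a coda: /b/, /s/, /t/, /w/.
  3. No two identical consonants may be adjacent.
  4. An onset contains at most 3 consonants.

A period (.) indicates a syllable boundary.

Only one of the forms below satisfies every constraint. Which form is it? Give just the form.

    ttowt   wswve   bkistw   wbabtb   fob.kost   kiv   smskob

fob.kost

ttowt — violates constraint 3: adjacent identical consonants /tt/ → not permitted
wswve — violates constraint 4: syllable 1 onset /wswv/ has 4 consonants (> 3) → not permitted
bkistw — violates constraint 1: syllable 1 coda /stw/ has 3 consonants (> 2) → not permitted
wbabtb — violates constraint 1: syllable 1 coda /btb/ has 3 consonants (> 2) → not permitted
fob.kost — σ1 onset /f/, coda /b/ ok; σ2 onset /k/, coda /st/ (2C) ok → permitted
kiv — violates constraint 2: syllable 1 coda contains /v/, which is not a licensed coda consonant → not permitted
smskob — violates constraint 4: syllable 1 onset /smsk/ has 4 consonants (> 3) → not permitted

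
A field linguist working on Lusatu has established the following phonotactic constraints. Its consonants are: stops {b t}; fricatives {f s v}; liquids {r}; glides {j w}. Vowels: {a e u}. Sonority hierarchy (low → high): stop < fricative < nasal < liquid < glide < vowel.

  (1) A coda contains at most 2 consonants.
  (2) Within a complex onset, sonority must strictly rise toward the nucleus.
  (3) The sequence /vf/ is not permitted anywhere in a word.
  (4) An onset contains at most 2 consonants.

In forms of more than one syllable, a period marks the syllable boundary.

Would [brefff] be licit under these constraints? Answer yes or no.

[brefff] — violates constraint 1: syllable 1 coda /fff/ has 3 consonants (> 2) → illicit

no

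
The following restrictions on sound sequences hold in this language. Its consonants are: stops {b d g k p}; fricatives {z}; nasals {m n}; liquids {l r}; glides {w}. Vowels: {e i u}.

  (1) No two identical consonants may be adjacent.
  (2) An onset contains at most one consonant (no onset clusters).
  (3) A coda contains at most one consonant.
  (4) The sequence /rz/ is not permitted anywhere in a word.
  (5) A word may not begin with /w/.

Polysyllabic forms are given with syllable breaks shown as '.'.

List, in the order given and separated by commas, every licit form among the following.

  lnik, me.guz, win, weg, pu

me.guz, pu

lnik — violates constraint 2: syllable 1 onset /ln/ has 2 consonants (> 1) → illicit
me.guz — σ1 onset /m/, coda /∅/ ok; σ2 onset /g/, coda /z/ ok → licit
win — violates constraint 5: word begins with /w/ → illicit
weg — violates constraint 5: word begins with /w/ → illicit
pu — σ1 onset /p/, coda /∅/ ok → licit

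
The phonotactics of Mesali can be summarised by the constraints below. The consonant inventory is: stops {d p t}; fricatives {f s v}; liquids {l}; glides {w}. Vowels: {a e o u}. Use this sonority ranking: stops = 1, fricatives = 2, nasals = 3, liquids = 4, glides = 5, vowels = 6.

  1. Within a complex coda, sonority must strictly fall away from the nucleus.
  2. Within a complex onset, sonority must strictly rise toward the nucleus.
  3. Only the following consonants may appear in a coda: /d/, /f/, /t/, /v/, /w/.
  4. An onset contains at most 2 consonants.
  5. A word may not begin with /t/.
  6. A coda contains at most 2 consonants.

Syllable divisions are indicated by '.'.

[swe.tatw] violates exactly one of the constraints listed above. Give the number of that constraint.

1

[swe.tatw]: syllable 2 coda /tw/: /t/ (stop, 1) → /w/ (glide, 5) does not fall.
This is a violation of constraint 1: "Within a complex coda, sonority must strictly fall away from the nucleus."
The remaining constraints (2, 3, 4, 5, 6) are satisfied.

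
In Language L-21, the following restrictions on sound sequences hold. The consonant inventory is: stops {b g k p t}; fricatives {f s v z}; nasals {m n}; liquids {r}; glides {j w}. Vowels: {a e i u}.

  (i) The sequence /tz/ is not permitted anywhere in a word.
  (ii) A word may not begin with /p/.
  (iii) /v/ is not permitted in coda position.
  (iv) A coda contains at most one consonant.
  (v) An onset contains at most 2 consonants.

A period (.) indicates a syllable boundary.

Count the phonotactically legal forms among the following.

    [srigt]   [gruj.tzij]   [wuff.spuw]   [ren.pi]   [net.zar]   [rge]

2

[srigt] — violates constraint (iv): syllable 1 coda /gt/ has 2 consonants (> 1) → phonotactically illegal
[gruj.tzij] — violates constraint (i): contains banned sequence /tz/ → phonotactically illegal
[wuff.spuw] — violates constraint (iv): syllable 1 coda /ff/ has 2 consonants (> 1) → phonotactically illegal
[ren.pi] — σ1 onset /r/, coda /n/ ok; σ2 onset /p/, coda /∅/ ok → phonotactically legal
[net.zar] — violates constraint (i): contains banned sequence /tz/ → phonotactically illegal
[rge] — σ1 onset /rg/ (2C), coda /∅/ ok → phonotactically legal
Phonotactically legal: [ren.pi], [rge] → 2.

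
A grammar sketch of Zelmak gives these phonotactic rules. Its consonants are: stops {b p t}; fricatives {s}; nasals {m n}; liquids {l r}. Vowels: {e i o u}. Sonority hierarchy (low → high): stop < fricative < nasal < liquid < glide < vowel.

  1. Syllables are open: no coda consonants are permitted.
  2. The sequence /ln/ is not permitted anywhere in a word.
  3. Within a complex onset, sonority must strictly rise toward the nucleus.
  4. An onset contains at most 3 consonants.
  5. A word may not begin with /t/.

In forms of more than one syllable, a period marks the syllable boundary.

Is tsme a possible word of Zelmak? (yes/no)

tsme — violates constraint 5: word begins with /t/ → phonotactically illegal

no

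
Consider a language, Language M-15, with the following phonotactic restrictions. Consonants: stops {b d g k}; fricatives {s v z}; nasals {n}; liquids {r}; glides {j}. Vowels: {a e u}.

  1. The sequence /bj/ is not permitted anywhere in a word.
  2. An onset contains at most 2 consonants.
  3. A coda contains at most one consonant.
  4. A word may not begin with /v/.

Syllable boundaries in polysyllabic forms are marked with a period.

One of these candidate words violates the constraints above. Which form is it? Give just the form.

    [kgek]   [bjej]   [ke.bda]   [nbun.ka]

[kgek] — σ1 onset /kg/ (2C), coda /k/ ok → phonotactically legal
[bjej] — violates constraint 1: contains banned sequence /bj/ → phonotactically illegal
[ke.bda] — σ1 onset /k/, coda /∅/ ok; σ2 onset /bd/ (2C), coda /∅/ ok → phonotactically legal
[nbun.ka] — σ1 onset /nb/ (2C), coda /n/ ok; σ2 onset /k/, coda /∅/ ok → phonotactically legal

[bjej]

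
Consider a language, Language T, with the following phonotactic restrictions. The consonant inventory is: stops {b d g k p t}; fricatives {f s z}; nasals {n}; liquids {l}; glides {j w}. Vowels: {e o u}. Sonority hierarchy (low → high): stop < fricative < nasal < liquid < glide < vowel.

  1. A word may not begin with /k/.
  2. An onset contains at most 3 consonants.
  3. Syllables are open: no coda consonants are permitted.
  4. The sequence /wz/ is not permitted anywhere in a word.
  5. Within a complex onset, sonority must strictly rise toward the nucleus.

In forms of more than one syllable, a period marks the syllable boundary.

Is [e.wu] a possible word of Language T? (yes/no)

[e.wu] — σ1 onset /∅/, coda /∅/ ok; σ2 onset /w/, coda /∅/ ok → licit

yes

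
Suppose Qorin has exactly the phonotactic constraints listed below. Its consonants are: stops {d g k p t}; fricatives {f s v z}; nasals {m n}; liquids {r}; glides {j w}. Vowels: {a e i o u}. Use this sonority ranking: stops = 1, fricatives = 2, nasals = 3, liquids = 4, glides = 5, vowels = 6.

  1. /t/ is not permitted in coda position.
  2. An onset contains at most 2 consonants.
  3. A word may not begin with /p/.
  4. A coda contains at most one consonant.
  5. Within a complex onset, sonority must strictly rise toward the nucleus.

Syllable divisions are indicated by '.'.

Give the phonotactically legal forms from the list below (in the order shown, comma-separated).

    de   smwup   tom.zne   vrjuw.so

de, tom.zne

de — σ1 onset /d/, coda /∅/ ok → phonotactically legal
smwup — violates constraint 2: syllable 1 onset /smw/ has 3 consonants (> 2) → phonotactically illegal
tom.zne — σ1 onset /t/, coda /m/ ok; σ2 onset /zn/ (2→3 rises), coda /∅/ ok → phonotactically legal
vrjuw.so — violates constraint 2: syllable 1 onset /vrj/ has 3 consonants (> 2) → phonotactically illegal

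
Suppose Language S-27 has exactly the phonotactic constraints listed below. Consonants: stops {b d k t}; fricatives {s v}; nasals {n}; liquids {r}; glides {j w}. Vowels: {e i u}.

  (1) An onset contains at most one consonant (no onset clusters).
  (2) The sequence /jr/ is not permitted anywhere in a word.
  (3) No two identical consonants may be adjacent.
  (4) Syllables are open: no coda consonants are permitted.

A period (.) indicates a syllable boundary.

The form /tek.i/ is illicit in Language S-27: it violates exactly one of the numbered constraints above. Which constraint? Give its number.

4

/tek.i/: syllable 1 coda /k/ has 1 consonant (> 0).
This is a violation of constraint 4: "Syllables are open: no coda consonants are permitted."
The remaining constraints (1, 2, 3) are satisfied.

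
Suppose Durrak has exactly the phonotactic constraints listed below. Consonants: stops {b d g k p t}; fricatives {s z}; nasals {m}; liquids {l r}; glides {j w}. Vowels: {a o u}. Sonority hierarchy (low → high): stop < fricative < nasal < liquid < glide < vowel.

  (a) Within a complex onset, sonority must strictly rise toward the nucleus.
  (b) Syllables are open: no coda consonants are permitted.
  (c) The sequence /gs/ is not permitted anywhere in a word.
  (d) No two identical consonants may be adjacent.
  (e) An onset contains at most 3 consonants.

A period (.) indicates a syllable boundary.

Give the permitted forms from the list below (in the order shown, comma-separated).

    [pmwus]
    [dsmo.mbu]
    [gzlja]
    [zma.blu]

[pmwus] — violates constraint (b): syllable 1 coda /s/ has 1 consonant (> 0) → not permitted
[dsmo.mbu] — violates constraint (a): syllable 2 onset /mb/: /m/ (nasal, 3) → /b/ (stop, 1) does not rise → not permitted
[gzlja] — violates constraint (e): syllable 1 onset /gzlj/ has 4 consonants (> 3) → not permitted
[zma.blu] — σ1 onset /zm/ (2→3 rises), coda /∅/ ok; σ2 onset /bl/ (1→4 rises), coda /∅/ ok → permitted

[zma.blu]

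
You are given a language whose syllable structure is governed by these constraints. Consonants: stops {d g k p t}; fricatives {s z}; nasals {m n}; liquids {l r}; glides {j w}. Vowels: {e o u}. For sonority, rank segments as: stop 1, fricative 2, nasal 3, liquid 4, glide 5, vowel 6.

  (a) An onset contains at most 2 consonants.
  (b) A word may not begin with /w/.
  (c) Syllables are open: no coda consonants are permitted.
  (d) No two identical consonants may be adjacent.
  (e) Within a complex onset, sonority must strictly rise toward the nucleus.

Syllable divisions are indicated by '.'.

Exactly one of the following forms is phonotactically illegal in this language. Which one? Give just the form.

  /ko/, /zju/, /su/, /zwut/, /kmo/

/zwut/

/ko/ — σ1 onset /k/, coda /∅/ ok → phonotactically legal
/zju/ — σ1 onset /zj/ (2→5 rises), coda /∅/ ok → phonotactically legal
/su/ — σ1 onset /s/, coda /∅/ ok → phonotactically legal
/zwut/ — violates constraint (c): syllable 1 coda /t/ has 1 consonant (> 0) → phonotactically illegal
/kmo/ — σ1 onset /km/ (1→3 rises), coda /∅/ ok → phonotactically legal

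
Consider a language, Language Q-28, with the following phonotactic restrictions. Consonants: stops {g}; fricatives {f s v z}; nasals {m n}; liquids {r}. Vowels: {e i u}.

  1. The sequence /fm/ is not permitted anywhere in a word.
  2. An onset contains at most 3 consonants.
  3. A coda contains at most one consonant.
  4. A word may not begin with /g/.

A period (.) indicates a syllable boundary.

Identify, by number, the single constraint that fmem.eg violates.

1

fmem.eg: contains banned sequence /fm/.
This is a violation of constraint 1: "The sequence /fm/ is not permitted anywhere in a word."
The remaining constraints (2, 3, 4) are satisfied.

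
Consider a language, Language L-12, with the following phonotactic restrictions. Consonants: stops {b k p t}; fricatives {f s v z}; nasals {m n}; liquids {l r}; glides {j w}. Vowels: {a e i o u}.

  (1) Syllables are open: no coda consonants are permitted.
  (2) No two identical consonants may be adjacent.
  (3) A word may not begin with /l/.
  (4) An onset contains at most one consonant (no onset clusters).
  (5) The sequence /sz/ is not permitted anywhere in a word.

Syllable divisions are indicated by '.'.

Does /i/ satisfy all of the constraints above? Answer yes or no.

yes

/i/ — σ1 onset /∅/, coda /∅/ ok → well-formed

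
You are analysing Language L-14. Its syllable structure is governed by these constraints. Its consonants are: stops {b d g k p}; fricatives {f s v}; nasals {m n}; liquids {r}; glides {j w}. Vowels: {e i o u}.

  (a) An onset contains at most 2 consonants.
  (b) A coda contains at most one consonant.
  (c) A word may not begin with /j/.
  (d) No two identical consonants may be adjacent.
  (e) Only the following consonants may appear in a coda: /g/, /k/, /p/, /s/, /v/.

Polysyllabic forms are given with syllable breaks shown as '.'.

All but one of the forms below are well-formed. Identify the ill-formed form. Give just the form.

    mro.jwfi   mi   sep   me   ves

mro.jwfi — violates constraint (a): syllable 2 onset /jwf/ has 3 consonants (> 2) → ill-formed
mi — σ1 onset /m/, coda /∅/ ok → well-formed
sep — σ1 onset /s/, coda /p/ ok → well-formed
me — σ1 onset /m/, coda /∅/ ok → well-formed
ves — σ1 onset /v/, coda /s/ ok → well-formed

mro.jwfi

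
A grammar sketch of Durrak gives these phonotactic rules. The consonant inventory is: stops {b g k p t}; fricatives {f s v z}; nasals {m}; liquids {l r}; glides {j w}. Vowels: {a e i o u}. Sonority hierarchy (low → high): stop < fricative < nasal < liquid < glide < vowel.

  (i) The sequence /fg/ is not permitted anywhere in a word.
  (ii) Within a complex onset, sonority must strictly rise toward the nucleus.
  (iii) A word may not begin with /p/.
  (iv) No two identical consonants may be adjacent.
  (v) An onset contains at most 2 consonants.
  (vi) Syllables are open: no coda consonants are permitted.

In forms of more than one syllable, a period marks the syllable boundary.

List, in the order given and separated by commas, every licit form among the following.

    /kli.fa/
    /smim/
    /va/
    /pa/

/kli.fa/ — σ1 onset /kl/ (1→4 rises), coda /∅/ ok; σ2 onset /f/, coda /∅/ ok → licit
/smim/ — violates constraint (vi): syllable 1 coda /m/ has 1 consonant (> 0) → illicit
/va/ — σ1 onset /v/, coda /∅/ ok → licit
/pa/ — violates constraint (iii): word begins with /p/ → illicit

/kli.fa/, /va/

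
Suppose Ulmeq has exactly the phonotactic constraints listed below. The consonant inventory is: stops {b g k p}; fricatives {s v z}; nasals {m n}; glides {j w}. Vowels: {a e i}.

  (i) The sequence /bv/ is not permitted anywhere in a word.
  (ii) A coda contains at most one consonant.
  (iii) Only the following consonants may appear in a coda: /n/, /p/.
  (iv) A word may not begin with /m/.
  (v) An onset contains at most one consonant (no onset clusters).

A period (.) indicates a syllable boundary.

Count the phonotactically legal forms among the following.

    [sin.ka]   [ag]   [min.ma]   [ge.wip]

2

[sin.ka] — σ1 onset /s/, coda /n/ ok; σ2 onset /k/, coda /∅/ ok → phonotactically legal
[ag] — violates constraint (iii): syllable 1 coda contains /g/, which is not a licensed coda consonant → phonotactically illegal
[min.ma] — violates constraint (iv): word begins with /m/ → phonotactically illegal
[ge.wip] — σ1 onset /g/, coda /∅/ ok; σ2 onset /w/, coda /p/ ok → phonotactically legal
Phonotactically legal: [sin.ka], [ge.wip] → 2.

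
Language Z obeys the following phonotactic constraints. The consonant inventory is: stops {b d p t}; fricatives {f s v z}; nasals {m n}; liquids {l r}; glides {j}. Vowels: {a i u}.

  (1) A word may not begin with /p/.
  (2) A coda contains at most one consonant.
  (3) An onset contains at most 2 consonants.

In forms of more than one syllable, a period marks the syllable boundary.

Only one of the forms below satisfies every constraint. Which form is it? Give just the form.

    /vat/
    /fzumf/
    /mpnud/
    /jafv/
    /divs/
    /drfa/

/vat/

/vat/ — σ1 onset /v/, coda /t/ ok → permitted
/fzumf/ — violates constraint 2: syllable 1 coda /mf/ has 2 consonants (> 1) → not permitted
/mpnud/ — violates constraint 3: syllable 1 onset /mpn/ has 3 consonants (> 2) → not permitted
/jafv/ — violates constraint 2: syllable 1 coda /fv/ has 2 consonants (> 1) → not permitted
/divs/ — violates constraint 2: syllable 1 coda /vs/ has 2 consonants (> 1) → not permitted
/drfa/ — violates constraint 3: syllable 1 onset /drf/ has 3 consonants (> 2) → not permitted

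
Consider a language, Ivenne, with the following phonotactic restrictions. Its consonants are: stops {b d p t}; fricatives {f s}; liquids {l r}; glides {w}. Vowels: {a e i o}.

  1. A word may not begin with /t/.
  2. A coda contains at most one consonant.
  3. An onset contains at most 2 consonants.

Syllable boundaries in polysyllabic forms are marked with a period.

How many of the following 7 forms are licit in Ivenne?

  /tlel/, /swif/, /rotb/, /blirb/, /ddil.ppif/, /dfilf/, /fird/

2

/tlel/ — violates constraint 1: word begins with /t/ → illicit
/swif/ — σ1 onset /sw/ (2C), coda /f/ ok → licit
/rotb/ — violates constraint 2: syllable 1 coda /tb/ has 2 consonants (> 1) → illicit
/blirb/ — violates constraint 2: syllable 1 coda /rb/ has 2 consonants (> 1) → illicit
/ddil.ppif/ — σ1 onset /dd/ (2C), coda /l/ ok; σ2 onset /pp/ (2C), coda /f/ ok → licit
/dfilf/ — violates constraint 2: syllable 1 coda /lf/ has 2 consonants (> 1) → illicit
/fird/ — violates constraint 2: syllable 1 coda /rd/ has 2 consonants (> 1) → illicit
Licit: /swif/, /ddil.ppif/ → 2.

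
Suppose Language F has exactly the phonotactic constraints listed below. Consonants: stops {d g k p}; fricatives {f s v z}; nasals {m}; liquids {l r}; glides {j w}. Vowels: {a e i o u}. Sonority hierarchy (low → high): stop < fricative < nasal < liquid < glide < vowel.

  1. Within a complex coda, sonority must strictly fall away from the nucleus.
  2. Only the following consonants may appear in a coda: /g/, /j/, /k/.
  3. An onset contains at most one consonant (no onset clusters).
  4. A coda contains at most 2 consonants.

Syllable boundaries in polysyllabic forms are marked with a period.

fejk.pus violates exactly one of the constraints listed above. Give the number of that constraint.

2

fejk.pus: syllable 2 coda contains /s/, which is not a licensed coda consonant.
This is a violation of constraint 2: "Only the following consonants may appear in a coda: /g/, /j/, /k/."
The remaining constraints (1, 3, 4) are satisfied.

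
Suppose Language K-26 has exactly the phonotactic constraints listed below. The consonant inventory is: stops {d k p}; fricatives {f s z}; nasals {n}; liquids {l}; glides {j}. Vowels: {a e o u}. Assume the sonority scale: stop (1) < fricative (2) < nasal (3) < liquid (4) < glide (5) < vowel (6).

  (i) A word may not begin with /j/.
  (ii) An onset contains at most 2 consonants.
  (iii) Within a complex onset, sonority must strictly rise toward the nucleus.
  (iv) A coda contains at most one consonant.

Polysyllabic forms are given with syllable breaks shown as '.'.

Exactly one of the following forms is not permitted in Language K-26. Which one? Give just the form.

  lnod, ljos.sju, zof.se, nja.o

lnod

lnod — violates constraint (iii): syllable 1 onset /ln/: /l/ (liquid, 4) → /n/ (nasal, 3) does not rise → not permitted
ljos.sju — σ1 onset /lj/ (4→5 rises), coda /s/ ok; σ2 onset /sj/ (2→5 rises), coda /∅/ ok → permitted
zof.se — σ1 onset /z/, coda /f/ ok; σ2 onset /s/, coda /∅/ ok → permitted
nja.o — σ1 onset /nj/ (3→5 rises), coda /∅/ ok; σ2 onset /∅/, coda /∅/ ok → permitted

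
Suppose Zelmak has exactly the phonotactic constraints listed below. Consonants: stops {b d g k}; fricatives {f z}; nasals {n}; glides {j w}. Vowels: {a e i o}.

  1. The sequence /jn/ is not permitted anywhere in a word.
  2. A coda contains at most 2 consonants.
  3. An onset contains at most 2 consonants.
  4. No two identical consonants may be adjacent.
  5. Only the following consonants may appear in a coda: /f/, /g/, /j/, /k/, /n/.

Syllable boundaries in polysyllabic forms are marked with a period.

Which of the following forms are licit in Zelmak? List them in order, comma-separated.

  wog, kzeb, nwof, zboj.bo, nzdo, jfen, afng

wog, nwof, zboj.bo, jfen

wog — σ1 onset /w/, coda /g/ ok → licit
kzeb — violates constraint 5: syllable 1 coda contains /b/, which is not a licensed coda consonant → illicit
nwof — σ1 onset /nw/ (2C), coda /f/ ok → licit
zboj.bo — σ1 onset /zb/ (2C), coda /j/ ok; σ2 onset /b/, coda /∅/ ok → licit
nzdo — violates constraint 3: syllable 1 onset /nzd/ has 3 consonants (> 2) → illicit
jfen — σ1 onset /jf/ (2C), coda /n/ ok → licit
afng — violates constraint 2: syllable 1 coda /fng/ has 3 consonants (> 2) → illicit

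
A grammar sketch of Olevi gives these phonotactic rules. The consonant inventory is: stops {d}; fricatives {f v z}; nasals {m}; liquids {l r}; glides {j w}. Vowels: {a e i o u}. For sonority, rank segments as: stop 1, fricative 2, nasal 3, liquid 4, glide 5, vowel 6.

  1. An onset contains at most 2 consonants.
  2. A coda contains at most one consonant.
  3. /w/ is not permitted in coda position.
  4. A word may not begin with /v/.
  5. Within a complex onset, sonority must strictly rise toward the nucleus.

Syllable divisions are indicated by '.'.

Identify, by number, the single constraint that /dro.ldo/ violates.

/dro.ldo/: syllable 2 onset /ld/: /l/ (liquid, 4) → /d/ (stop, 1) does not rise.
This is a violation of constraint 5: "Within a complex onset, sonority must strictly rise toward the nucleus."
The remaining constraints (1, 2, 3, 4) are satisfied.

5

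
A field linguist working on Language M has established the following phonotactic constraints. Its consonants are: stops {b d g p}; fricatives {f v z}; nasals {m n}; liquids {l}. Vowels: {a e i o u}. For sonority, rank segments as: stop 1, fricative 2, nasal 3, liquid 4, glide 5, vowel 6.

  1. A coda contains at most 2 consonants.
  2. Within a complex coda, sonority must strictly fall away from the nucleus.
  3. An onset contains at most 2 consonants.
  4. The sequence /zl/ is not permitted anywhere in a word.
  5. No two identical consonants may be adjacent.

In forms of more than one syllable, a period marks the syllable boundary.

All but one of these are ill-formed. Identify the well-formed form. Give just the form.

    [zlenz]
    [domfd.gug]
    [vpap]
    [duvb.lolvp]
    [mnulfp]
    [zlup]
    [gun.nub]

[zlenz] — violates constraint 4: contains banned sequence /zl/ → ill-formed
[domfd.gug] — violates constraint 1: syllable 1 coda /mfd/ has 3 consonants (> 2) → ill-formed
[vpap] — σ1 onset /vp/ (2C), coda /p/ ok → well-formed
[duvb.lolvp] — violates constraint 1: syllable 2 coda /lvp/ has 3 consonants (> 2) → ill-formed
[mnulfp] — violates constraint 1: syllable 1 coda /lfp/ has 3 consonants (> 2) → ill-formed
[zlup] — violates constraint 4: contains banned sequence /zl/ → ill-formed
[gun.nub] — violates constraint 5: adjacent identical consonants /nn/ → ill-formed

[vpap]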